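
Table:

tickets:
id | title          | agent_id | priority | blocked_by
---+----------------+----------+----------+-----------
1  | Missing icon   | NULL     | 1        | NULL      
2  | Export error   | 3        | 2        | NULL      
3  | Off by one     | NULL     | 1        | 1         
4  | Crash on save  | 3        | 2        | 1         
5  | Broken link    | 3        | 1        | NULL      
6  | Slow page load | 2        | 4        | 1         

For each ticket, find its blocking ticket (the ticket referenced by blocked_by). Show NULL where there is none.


This is a self-join: tickets is joined to a second copy of itself, matching each row's blocked_by to another row's id. Use LEFT JOIN so rows with blocked_by=NULL are kept.
  - ticket 1 (Missing icon): blocked_by=NULL -> NULL
  - ticket 2 (Export error): blocked_by=NULL -> NULL
  - ticket 3 (Off by one): blocked_by=1 -> Missing icon
  - ticket 4 (Crash on save): blocked_by=1 -> Missing icon
  - ticket 5 (Broken link): blocked_by=NULL -> NULL
  - ticket 6 (Slow page load): blocked_by=1 -> Missing icon

SQL:
SELECT a.title AS item, b.title AS blocked_by
FROM tickets a
LEFT JOIN tickets b ON a.blocked_by = b.id

Result:
item           | blocked_by  
---------------+-------------
Missing icon   | NULL        
Export error   | NULL        
Off by one     | Missing icon
Crash on save  | Missing icon
Broken link    | NULL        
Slow page load | Missing icon


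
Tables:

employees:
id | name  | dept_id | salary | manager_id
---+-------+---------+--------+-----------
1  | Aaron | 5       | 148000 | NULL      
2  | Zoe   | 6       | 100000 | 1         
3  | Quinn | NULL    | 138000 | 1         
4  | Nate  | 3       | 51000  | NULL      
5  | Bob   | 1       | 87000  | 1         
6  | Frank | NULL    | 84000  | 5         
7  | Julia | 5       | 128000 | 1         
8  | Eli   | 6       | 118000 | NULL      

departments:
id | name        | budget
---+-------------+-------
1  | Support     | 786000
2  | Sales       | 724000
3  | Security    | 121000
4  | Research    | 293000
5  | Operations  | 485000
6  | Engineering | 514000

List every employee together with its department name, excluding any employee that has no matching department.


INNER JOIN keeps only employees rows whose dept_id matches an id in departments. Walk through each employee:
  - employee 1 (Aaron): dept_id=5 -> matches Operations
  - employee 2 (Zoe): dept_id=6 -> matches Engineering
  - employee 3 (Quinn): dept_id=NULL, no match -> dropped
  - employee 4 (Nate): dept_id=3 -> matches Security
  - employee 5 (Bob): dept_id=1 -> matches Support
  - employee 6 (Frank): dept_id=NULL, no match -> dropped
  - employee 7 (Julia): dept_id=5 -> matches Operations
  - employee 8 (Eli): dept_id=6 -> matches Engineering
So 2 of 8 rows are dropped.

SQL:
SELECT a.name, b.name AS department
FROM employees a
INNER JOIN departments b ON a.dept_id = b.id

Result:
name  | department 
------+------------
Aaron | Operations 
Zoe   | Engineering
Nate  | Security   
Bob   | Support    
Julia | Operations 
Eli   | Engineering


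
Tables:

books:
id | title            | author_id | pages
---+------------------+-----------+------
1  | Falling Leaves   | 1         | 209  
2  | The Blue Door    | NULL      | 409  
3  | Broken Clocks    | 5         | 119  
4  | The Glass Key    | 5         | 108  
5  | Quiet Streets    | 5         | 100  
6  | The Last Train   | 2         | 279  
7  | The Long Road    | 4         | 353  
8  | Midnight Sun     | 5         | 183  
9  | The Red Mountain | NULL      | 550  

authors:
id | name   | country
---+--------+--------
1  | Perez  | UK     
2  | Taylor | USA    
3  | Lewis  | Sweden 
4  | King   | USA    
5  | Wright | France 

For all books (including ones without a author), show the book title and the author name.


LEFT JOIN keeps every row from books (the left table); where author_id has no match in authors, the author columns become NULL. Walk through each book:
  - book 1 (Falling Leaves): author_id=1 -> matches Perez
  - book 2 (The Blue Door): author_id=NULL, no match -> kept with NULL
  - book 3 (Broken Clocks): author_id=5 -> matches Wright
  - book 4 (The Glass Key): author_id=5 -> matches Wright
  - book 5 (Quiet Streets): author_id=5 -> matches Wright
  - book 6 (The Last Train): author_id=2 -> matches Taylor
  - book 7 (The Long Road): author_id=4 -> matches King
  - book 8 (Midnight Sun): author_id=5 -> matches Wright
  - book 9 (The Red Mountain): author_id=NULL, no match -> kept with NULL
All 9 rows appear; 2 have NULL author.

SQL:
SELECT a.title, b.name AS author
FROM books a
LEFT JOIN authors b ON a.author_id = b.id

Result:
title            | author
-----------------+-------
Falling Leaves   | Perez 
The Blue Door    | NULL  
Broken Clocks    | Wright
The Glass Key    | Wright
Quiet Streets    | Wright
The Last Train   | Taylor
The Long Road    | King  
Midnight Sun     | Wright
The Red Mountain | NULL  


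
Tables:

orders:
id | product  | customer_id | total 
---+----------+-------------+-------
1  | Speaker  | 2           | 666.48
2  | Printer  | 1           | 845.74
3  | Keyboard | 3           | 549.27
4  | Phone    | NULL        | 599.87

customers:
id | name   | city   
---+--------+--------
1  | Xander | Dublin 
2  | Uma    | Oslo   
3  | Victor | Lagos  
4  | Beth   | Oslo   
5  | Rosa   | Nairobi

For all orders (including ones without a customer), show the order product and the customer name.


LEFT JOIN keeps every row from orders (the left table); where customer_id has no match in customers, the customer columns become NULL. Walk through each order:
  - order 1 (Speaker): customer_id=2 -> matches Uma
  - order 2 (Printer): customer_id=1 -> matches Xander
  - order 3 (Keyboard): customer_id=3 -> matches Victor
  - order 4 (Phone): customer_id=NULL, no match -> kept with NULL
All 4 rows appear; 1 has NULL customer.

SQL:
SELECT a.product, b.name AS customer
FROM orders a
LEFT JOIN customers b ON a.customer_id = b.id

Result:
product  | customer
---------+---------
Speaker  | Uma     
Printer  | Xander  
Keyboard | Victor  
Phone    | NULL    


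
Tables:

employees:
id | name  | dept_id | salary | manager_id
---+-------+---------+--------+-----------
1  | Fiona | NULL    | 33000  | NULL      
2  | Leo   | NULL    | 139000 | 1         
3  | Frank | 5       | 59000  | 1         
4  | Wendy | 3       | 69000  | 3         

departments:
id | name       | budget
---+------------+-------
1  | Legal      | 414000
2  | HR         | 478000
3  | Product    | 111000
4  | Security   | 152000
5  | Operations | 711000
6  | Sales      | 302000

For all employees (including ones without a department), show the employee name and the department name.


LEFT JOIN keeps every row from employees (the left table); where dept_id has no match in departments, the department columns become NULL. Walk through each employee:
  - employee 1 (Fiona): dept_id=NULL, no match -> kept with NULL
  - employee 2 (Leo): dept_id=NULL, no match -> kept with NULL
  - employee 3 (Frank): dept_id=5 -> matches Operations
  - employee 4 (Wendy): dept_id=3 -> matches Product
All 4 rows appear; 2 have NULL department.

SQL:
SELECT a.name, b.name AS department
FROM employees a
LEFT JOIN departments b ON a.dept_id = b.id

Result:
name  | department
------+-----------
Fiona | NULL      
Leo   | NULL      
Frank | Operations
Wendy | Product   


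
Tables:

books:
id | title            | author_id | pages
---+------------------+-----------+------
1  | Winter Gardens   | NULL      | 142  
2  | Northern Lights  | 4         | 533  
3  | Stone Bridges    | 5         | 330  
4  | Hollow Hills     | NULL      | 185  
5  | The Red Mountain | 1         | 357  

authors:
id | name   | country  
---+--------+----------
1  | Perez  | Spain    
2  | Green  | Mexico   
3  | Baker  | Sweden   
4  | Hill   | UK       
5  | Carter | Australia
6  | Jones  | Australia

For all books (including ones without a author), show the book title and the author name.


LEFT JOIN keeps every row from books (the left table); where author_id has no match in authors, the author columns become NULL. Walk through each book:
  - book 1 (Winter Gardens): author_id=NULL, no match -> kept with NULL
  - book 2 (Northern Lights): author_id=4 -> matches Hill
  - book 3 (Stone Bridges): author_id=5 -> matches Carter
  - book 4 (Hollow Hills): author_id=NULL, no match -> kept with NULL
  - book 5 (The Red Mountain): author_id=1 -> matches Perez
All 5 rows appear; 2 have NULL author.

SQL:
SELECT a.title, b.name AS author
FROM books a
LEFT JOIN authors b ON a.author_id = b.id

Result:
title            | author
-----------------+-------
Winter Gardens   | NULL  
Northern Lights  | Hill  
Stone Bridges    | Carter
Hollow Hills     | NULL  
The Red Mountain | Perez 


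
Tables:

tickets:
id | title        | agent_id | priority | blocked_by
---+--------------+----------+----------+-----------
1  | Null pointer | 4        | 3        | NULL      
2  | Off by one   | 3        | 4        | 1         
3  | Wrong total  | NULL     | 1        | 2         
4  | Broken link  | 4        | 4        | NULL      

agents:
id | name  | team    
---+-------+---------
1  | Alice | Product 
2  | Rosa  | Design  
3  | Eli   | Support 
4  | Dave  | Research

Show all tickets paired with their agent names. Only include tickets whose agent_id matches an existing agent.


INNER JOIN keeps only tickets rows whose agent_id matches an id in agents. Walk through each ticket:
  - ticket 1 (Null pointer): agent_id=4 -> matches Dave
  - ticket 2 (Off by one): agent_id=3 -> matches Eli
  - ticket 3 (Wrong total): agent_id=NULL, no match -> dropped
  - ticket 4 (Broken link): agent_id=4 -> matches Dave
So 1 of 4 rows is dropped.

SQL:
SELECT a.title, b.name AS agent
FROM tickets a
INNER JOIN agents b ON a.agent_id = b.id

Result:
title        | agent
-------------+------
Null pointer | Dave 
Off by one   | Eli  
Broken link  | Dave 


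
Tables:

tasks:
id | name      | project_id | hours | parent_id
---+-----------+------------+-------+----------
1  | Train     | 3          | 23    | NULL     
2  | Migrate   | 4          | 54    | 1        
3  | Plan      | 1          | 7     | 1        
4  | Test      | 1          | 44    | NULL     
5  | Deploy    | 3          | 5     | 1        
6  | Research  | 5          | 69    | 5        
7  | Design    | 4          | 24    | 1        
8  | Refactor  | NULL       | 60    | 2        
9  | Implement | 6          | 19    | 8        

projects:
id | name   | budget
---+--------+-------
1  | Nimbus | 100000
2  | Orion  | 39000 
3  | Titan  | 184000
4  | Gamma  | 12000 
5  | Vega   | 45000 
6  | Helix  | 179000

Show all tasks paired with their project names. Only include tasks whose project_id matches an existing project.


INNER JOIN keeps only tasks rows whose project_id matches an id in projects. Walk through each task:
  - task 1 (Train): project_id=3 -> matches Titan
  - task 2 (Migrate): project_id=4 -> matches Gamma
  - task 3 (Plan): project_id=1 -> matches Nimbus
  - task 4 (Test): project_id=1 -> matches Nimbus
  - task 5 (Deploy): project_id=3 -> matches Titan
  - task 6 (Research): project_id=5 -> matches Vega
  - task 7 (Design): project_id=4 -> matches Gamma
  - task 8 (Refactor): project_id=NULL, no match -> dropped
  - task 9 (Implement): project_id=6 -> matches Helix
So 1 of 9 rows is dropped.

SQL:
SELECT a.name, b.name AS project
FROM tasks a
INNER JOIN projects b ON a.project_id = b.id

Result:
name      | project
----------+--------
Train     | Titan  
Migrate   | Gamma  
Plan      | Nimbus 
Test      | Nimbus 
Deploy    | Titan  
Research  | Vega   
Design    | Gamma  
Implement | Helix  


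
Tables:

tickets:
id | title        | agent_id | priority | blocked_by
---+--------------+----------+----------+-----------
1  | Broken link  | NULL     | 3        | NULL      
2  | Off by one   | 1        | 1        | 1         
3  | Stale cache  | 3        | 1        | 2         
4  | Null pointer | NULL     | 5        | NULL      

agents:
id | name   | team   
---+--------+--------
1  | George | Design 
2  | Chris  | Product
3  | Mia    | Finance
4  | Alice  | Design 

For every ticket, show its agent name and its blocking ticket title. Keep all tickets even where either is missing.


Two LEFT JOINs from the same base table tickets: one to agents via agent_id, one to tickets itself via blocked_by. Both are LEFT so every ticket is preserved.
Match against agents:
  - ticket 1 (Broken link): agent_id=NULL, no match -> kept with NULL
  - ticket 2 (Off by one): agent_id=1 -> matches George
  - ticket 3 (Stale cache): agent_id=3 -> matches Mia
  - ticket 4 (Null pointer): agent_id=NULL, no match -> kept with NULL
Match against tickets (self):
  - ticket 1 (Broken link): blocked_by=NULL -> NULL
  - ticket 2 (Off by one): blocked_by=1 -> Broken link
  - ticket 3 (Stale cache): blocked_by=2 -> Off by one
  - ticket 4 (Null pointer): blocked_by=NULL -> NULL

SQL:
SELECT a.title, b.name AS agent, c.title AS blocked_by
FROM tickets a
LEFT JOIN agents b ON a.agent_id = b.id
LEFT JOIN tickets c ON a.blocked_by = c.id

Result:
title        | agent  | blocked_by 
-------------+--------+------------
Broken link  | NULL   | NULL       
Off by one   | George | Broken link
Stale cache  | Mia    | Off by one 
Null pointer | NULL   | NULL       


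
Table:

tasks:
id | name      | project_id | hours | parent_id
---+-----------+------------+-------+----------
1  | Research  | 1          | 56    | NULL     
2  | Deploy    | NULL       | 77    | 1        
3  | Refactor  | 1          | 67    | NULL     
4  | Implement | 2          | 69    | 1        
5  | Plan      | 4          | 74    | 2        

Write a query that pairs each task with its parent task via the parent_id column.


This is a self-join: tasks is joined to a second copy of itself, matching each row's parent_id to another row's id. Use LEFT JOIN so rows with parent_id=NULL are kept.
  - task 1 (Research): parent_id=NULL -> NULL
  - task 2 (Deploy): parent_id=1 -> Research
  - task 3 (Refactor): parent_id=NULL -> NULL
  - task 4 (Implement): parent_id=1 -> Research
  - task 5 (Plan): parent_id=2 -> Deploy

SQL:
SELECT a.name AS item, b.name AS parent
FROM tasks a
LEFT JOIN tasks b ON a.parent_id = b.id

Result:
item      | parent  
----------+---------
Research  | NULL    
Deploy    | Research
Refactor  | NULL    
Implement | Research
Plan      | Deploy  


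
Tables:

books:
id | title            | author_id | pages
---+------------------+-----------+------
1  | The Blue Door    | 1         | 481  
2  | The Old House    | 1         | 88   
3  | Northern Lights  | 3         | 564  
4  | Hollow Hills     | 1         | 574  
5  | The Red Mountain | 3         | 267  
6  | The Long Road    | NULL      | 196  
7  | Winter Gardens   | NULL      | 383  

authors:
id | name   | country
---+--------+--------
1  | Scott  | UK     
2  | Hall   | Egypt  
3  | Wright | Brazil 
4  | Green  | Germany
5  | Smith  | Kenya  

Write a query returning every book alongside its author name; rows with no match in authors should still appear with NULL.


LEFT JOIN keeps every row from books (the left table); where author_id has no match in authors, the author columns become NULL. Walk through each book:
  - book 1 (The Blue Door): author_id=1 -> matches Scott
  - book 2 (The Old House): author_id=1 -> matches Scott
  - book 3 (Northern Lights): author_id=3 -> matches Wright
  - book 4 (Hollow Hills): author_id=1 -> matches Scott
  - book 5 (The Red Mountain): author_id=3 -> matches Wright
  - book 6 (The Long Road): author_id=NULL, no match -> kept with NULL
  - book 7 (Winter Gardens): author_id=NULL, no match -> kept with NULL
All 7 rows appear; 2 have NULL author.

SQL:
SELECT a.title, b.name AS author
FROM books a
LEFT JOIN authors b ON a.author_id = b.id

Result:
title            | author
-----------------+-------
The Blue Door    | Scott 
The Old House    | Scott 
Northern Lights  | Wright
Hollow Hills     | Scott 
The Red Mountain | Wright
The Long Road    | NULL  
Winter Gardens   | NULL  


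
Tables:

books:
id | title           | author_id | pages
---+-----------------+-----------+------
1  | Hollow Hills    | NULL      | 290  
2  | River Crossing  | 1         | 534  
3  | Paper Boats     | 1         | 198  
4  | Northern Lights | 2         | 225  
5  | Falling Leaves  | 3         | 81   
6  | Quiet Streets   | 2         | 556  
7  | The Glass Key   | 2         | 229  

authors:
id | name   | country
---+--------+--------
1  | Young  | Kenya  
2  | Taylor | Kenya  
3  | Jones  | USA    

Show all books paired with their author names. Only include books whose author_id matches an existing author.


INNER JOIN keeps only books rows whose author_id matches an id in authors. Walk through each book:
  - book 1 (Hollow Hills): author_id=NULL, no match -> dropped
  - book 2 (River Crossing): author_id=1 -> matches Young
  - book 3 (Paper Boats): author_id=1 -> matches Young
  - book 4 (Northern Lights): author_id=2 -> matches Taylor
  - book 5 (Falling Leaves): author_id=3 -> matches Jones
  - book 6 (Quiet Streets): author_id=2 -> matches Taylor
  - book 7 (The Glass Key): author_id=2 -> matches Taylor
So 1 of 7 rows is dropped.

SQL:
SELECT a.title, b.name AS author
FROM books a
INNER JOIN authors b ON a.author_id = b.id

Result:
title           | author
----------------+-------
River Crossing  | Young 
Paper Boats     | Young 
Northern Lights | Taylor
Falling Leaves  | Jones 
Quiet Streets   | Taylor
The Glass Key   | Taylor


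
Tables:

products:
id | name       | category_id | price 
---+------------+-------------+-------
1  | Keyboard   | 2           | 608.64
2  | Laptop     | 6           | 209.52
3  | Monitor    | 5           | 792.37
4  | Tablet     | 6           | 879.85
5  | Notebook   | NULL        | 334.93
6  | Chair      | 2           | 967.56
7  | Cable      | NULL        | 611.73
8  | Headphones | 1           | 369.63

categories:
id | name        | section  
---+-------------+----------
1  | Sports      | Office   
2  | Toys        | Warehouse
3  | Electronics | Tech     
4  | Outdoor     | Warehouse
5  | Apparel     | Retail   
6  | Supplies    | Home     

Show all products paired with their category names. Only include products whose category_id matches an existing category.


INNER JOIN keeps only products rows whose category_id matches an id in categories. Walk through each product:
  - product 1 (Keyboard): category_id=2 -> matches Toys
  - product 2 (Laptop): category_id=6 -> matches Supplies
  - product 3 (Monitor): category_id=5 -> matches Apparel
  - product 4 (Tablet): category_id=6 -> matches Supplies
  - product 5 (Notebook): category_id=NULL, no match -> dropped
  - product 6 (Chair): category_id=2 -> matches Toys
  - product 7 (Cable): category_id=NULL, no match -> dropped
  - product 8 (Headphones): category_id=1 -> matches Sports
So 2 of 8 rows are dropped.

SQL:
SELECT a.name, b.name AS category
FROM products a
INNER JOIN categories b ON a.category_id = b.id

Result:
name       | category
-----------+---------
Keyboard   | Toys    
Laptop     | Supplies
Monitor    | Apparel 
Tablet     | Supplies
Chair      | Toys    
Headphones | Sports  


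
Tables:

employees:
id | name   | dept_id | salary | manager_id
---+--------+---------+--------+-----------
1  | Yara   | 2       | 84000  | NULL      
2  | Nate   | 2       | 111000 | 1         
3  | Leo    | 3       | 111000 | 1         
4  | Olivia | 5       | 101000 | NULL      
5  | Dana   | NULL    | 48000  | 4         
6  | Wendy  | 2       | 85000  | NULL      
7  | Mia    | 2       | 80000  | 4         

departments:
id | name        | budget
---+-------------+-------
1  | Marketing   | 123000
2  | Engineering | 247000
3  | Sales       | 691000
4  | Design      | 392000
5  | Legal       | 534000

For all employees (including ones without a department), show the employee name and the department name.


LEFT JOIN keeps every row from employees (the left table); where dept_id has no match in departments, the department columns become NULL. Walk through each employee:
  - employee 1 (Yara): dept_id=2 -> matches Engineering
  - employee 2 (Nate): dept_id=2 -> matches Engineering
  - employee 3 (Leo): dept_id=3 -> matches Sales
  - employee 4 (Olivia): dept_id=5 -> matches Legal
  - employee 5 (Dana): dept_id=NULL, no match -> kept with NULL
  - employee 6 (Wendy): dept_id=2 -> matches Engineering
  - employee 7 (Mia): dept_id=2 -> matches Engineering
All 7 rows appear; 1 has NULL department.

SQL:
SELECT a.name, b.name AS department
FROM employees a
LEFT JOIN departments b ON a.dept_id = b.id

Result:
name   | department 
-------+------------
Yara   | Engineering
Nate   | Engineering
Leo    | Sales      
Olivia | Legal      
Dana   | NULL       
Wendy  | Engineering
Mia    | Engineering


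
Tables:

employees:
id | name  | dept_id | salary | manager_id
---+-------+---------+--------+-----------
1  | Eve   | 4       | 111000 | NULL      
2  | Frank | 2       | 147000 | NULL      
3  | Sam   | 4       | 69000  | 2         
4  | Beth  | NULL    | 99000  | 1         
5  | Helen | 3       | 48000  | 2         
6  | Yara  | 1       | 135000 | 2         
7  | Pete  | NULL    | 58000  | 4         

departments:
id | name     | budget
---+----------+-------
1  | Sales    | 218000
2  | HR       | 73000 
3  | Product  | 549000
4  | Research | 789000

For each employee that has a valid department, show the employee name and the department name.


INNER JOIN keeps only employees rows whose dept_id matches an id in departments. Walk through each employee:
  - employee 1 (Eve): dept_id=4 -> matches Research
  - employee 2 (Frank): dept_id=2 -> matches HR
  - employee 3 (Sam): dept_id=4 -> matches Research
  - employee 4 (Beth): dept_id=NULL, no match -> dropped
  - employee 5 (Helen): dept_id=3 -> matches Product
  - employee 6 (Yara): dept_id=1 -> matches Sales
  - employee 7 (Pete): dept_id=NULL, no match -> dropped
So 2 of 7 rows are dropped.

SQL:
SELECT a.name, b.name AS department
FROM employees a
INNER JOIN departments b ON a.dept_id = b.id

Result:
name  | department
------+-----------
Eve   | Research  
Frank | HR        
Sam   | Research  
Helen | Product   
Yara  | Sales     


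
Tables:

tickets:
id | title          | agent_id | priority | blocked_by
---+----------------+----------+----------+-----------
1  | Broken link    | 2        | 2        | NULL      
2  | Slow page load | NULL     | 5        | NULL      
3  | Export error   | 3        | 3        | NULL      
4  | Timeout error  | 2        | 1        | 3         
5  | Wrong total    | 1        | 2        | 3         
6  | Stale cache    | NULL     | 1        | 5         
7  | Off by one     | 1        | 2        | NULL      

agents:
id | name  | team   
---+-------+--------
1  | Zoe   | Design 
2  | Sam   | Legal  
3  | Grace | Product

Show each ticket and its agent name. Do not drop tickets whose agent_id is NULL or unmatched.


LEFT JOIN keeps every row from tickets (the left table); where agent_id has no match in agents, the agent columns become NULL. Walk through each ticket:
  - ticket 1 (Broken link): agent_id=2 -> matches Sam
  - ticket 2 (Slow page load): agent_id=NULL, no match -> kept with NULL
  - ticket 3 (Export error): agent_id=3 -> matches Grace
  - ticket 4 (Timeout error): agent_id=2 -> matches Sam
  - ticket 5 (Wrong total): agent_id=1 -> matches Zoe
  - ticket 6 (Stale cache): agent_id=NULL, no match -> kept with NULL
  - ticket 7 (Off by one): agent_id=1 -> matches Zoe
All 7 rows appear; 2 have NULL agent.

SQL:
SELECT a.title, b.name AS agent
FROM tickets a
LEFT JOIN agents b ON a.agent_id = b.id

Result:
title          | agent
---------------+------
Broken link    | Sam  
Slow page load | NULL 
Export error   | Grace
Timeout error  | Sam  
Wrong total    | Zoe  
Stale cache    | NULL 
Off by one     | Zoe  


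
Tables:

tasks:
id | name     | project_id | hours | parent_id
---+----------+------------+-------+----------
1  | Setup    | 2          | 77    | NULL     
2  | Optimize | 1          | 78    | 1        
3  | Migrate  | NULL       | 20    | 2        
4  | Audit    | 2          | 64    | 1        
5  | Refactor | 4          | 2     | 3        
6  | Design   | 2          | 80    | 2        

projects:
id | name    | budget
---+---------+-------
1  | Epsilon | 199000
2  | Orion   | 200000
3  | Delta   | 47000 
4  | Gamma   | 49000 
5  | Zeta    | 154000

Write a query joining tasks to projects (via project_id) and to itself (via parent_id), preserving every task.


Two LEFT JOINs from the same base table tasks: one to projects via project_id, one to tasks itself via parent_id. Both are LEFT so every task is preserved.
Match against projects:
  - task 1 (Setup): project_id=2 -> matches Orion
  - task 2 (Optimize): project_id=1 -> matches Epsilon
  - task 3 (Migrate): project_id=NULL, no match -> kept with NULL
  - task 4 (Audit): project_id=2 -> matches Orion
  - task 5 (Refactor): project_id=4 -> matches Gamma
  - task 6 (Design): project_id=2 -> matches Orion
Match against tasks (self):
  - task 1 (Setup): parent_id=NULL -> NULL
  - task 2 (Optimize): parent_id=1 -> Setup
  - task 3 (Migrate): parent_id=2 -> Optimize
  - task 4 (Audit): parent_id=1 -> Setup
  - task 5 (Refactor): parent_id=3 -> Migrate
  - task 6 (Design): parent_id=2 -> Optimize

SQL:
SELECT a.name, b.name AS project, c.name AS parent
FROM tasks a
LEFT JOIN projects b ON a.project_id = b.id
LEFT JOIN tasks c ON a.parent_id = c.id

Result:
name     | project | parent  
---------+---------+---------
Setup    | Orion   | NULL    
Optimize | Epsilon | Setup   
Migrate  | NULL    | Optimize
Audit    | Orion   | Setup   
Refactor | Gamma   | Migrate 
Design   | Orion   | Optimize


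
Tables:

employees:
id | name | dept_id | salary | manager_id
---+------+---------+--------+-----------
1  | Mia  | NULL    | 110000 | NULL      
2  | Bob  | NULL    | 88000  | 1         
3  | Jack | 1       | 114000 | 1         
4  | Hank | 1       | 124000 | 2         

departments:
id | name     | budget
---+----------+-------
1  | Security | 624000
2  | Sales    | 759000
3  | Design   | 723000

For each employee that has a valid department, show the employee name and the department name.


INNER JOIN keeps only employees rows whose dept_id matches an id in departments. Walk through each employee:
  - employee 1 (Mia): dept_id=NULL, no match -> dropped
  - employee 2 (Bob): dept_id=NULL, no match -> dropped
  - employee 3 (Jack): dept_id=1 -> matches Security
  - employee 4 (Hank): dept_id=1 -> matches Security
So 2 of 4 rows are dropped.

SQL:
SELECT a.name, b.name AS department
FROM employees a
INNER JOIN departments b ON a.dept_id = b.id

Result:
name | department
-----+-----------
Jack | Security  
Hank | Security  


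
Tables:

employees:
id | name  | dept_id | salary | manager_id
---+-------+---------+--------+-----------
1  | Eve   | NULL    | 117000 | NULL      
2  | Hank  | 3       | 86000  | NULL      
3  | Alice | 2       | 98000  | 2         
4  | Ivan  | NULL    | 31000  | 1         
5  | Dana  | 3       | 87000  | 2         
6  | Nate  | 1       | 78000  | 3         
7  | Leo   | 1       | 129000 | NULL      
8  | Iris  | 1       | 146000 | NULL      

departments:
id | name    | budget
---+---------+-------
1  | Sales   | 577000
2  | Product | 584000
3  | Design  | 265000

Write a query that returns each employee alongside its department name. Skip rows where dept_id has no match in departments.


INNER JOIN keeps only employees rows whose dept_id matches an id in departments. Walk through each employee:
  - employee 1 (Eve): dept_id=NULL, no match -> dropped
  - employee 2 (Hank): dept_id=3 -> matches Design
  - employee 3 (Alice): dept_id=2 -> matches Product
  - employee 4 (Ivan): dept_id=NULL, no match -> dropped
  - employee 5 (Dana): dept_id=3 -> matches Design
  - employee 6 (Nate): dept_id=1 -> matches Sales
  - employee 7 (Leo): dept_id=1 -> matches Sales
  - employee 8 (Iris): dept_id=1 -> matches Sales
So 2 of 8 rows are dropped.

SQL:
SELECT a.name, b.name AS department
FROM employees a
INNER JOIN departments b ON a.dept_id = b.id

Result:
name  | department
------+-----------
Hank  | Design    
Alice | Product   
Dana  | Design    
Nate  | Sales     
Leo   | Sales     
Iris  | Sales     


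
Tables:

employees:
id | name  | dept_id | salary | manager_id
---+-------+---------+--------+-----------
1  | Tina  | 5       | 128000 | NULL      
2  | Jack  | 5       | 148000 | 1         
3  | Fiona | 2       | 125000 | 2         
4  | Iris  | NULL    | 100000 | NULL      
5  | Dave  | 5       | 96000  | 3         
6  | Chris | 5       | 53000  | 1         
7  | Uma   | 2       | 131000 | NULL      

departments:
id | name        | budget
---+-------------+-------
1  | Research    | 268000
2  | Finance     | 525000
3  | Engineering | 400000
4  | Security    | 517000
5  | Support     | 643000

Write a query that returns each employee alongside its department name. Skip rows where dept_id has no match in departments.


INNER JOIN keeps only employees rows whose dept_id matches an id in departments. Walk through each employee:
  - employee 1 (Tina): dept_id=5 -> matches Support
  - employee 2 (Jack): dept_id=5 -> matches Support
  - employee 3 (Fiona): dept_id=2 -> matches Finance
  - employee 4 (Iris): dept_id=NULL, no match -> dropped
  - employee 5 (Dave): dept_id=5 -> matches Support
  - employee 6 (Chris): dept_id=5 -> matches Support
  - employee 7 (Uma): dept_id=2 -> matches Finance
So 1 of 7 rows is dropped.

SQL:
SELECT a.name, b.name AS department
FROM employees a
INNER JOIN departments b ON a.dept_id = b.id

Result:
name  | department
------+-----------
Tina  | Support   
Jack  | Support   
Fiona | Finance   
Dave  | Support   
Chris | Support   
Uma   | Finance   


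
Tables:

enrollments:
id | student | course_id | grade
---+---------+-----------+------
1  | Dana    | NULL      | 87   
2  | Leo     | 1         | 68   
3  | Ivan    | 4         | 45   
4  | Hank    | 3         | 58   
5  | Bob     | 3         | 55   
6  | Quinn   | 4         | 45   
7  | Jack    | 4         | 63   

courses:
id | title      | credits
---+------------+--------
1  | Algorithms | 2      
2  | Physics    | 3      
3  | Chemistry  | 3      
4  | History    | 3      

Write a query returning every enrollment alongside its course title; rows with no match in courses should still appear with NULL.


LEFT JOIN keeps every row from enrollments (the left table); where course_id has no match in courses, the course columns become NULL. Walk through each enrollment:
  - enrollment 1 (Dana): course_id=NULL, no match -> kept with NULL
  - enrollment 2 (Leo): course_id=1 -> matches Algorithms
  - enrollment 3 (Ivan): course_id=4 -> matches History
  - enrollment 4 (Hank): course_id=3 -> matches Chemistry
  - enrollment 5 (Bob): course_id=3 -> matches Chemistry
  - enrollment 6 (Quinn): course_id=4 -> matches History
  - enrollment 7 (Jack): course_id=4 -> matches History
All 7 rows appear; 1 has NULL course.

SQL:
SELECT a.student, b.title AS course
FROM enrollments a
LEFT JOIN courses b ON a.course_id = b.id

Result:
student | course    
--------+-----------
Dana    | NULL      
Leo     | Algorithms
Ivan    | History   
Hank    | Chemistry 
Bob     | Chemistry 
Quinn   | History   
Jack    | History   


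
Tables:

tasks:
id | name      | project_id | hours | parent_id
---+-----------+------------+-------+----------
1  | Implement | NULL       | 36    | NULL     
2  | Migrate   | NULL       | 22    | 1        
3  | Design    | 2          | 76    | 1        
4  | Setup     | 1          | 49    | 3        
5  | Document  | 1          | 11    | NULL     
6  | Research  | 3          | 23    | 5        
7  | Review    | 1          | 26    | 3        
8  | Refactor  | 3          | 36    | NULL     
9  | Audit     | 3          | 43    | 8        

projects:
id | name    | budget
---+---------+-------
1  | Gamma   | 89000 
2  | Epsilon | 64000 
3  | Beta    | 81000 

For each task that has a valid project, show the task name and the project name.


INNER JOIN keeps only tasks rows whose project_id matches an id in projects. Walk through each task:
  - task 1 (Implement): project_id=NULL, no match -> dropped
  - task 2 (Migrate): project_id=NULL, no match -> dropped
  - task 3 (Design): project_id=2 -> matches Epsilon
  - task 4 (Setup): project_id=1 -> matches Gamma
  - task 5 (Document): project_id=1 -> matches Gamma
  - task 6 (Research): project_id=3 -> matches Beta
  - task 7 (Review): project_id=1 -> matches Gamma
  - task 8 (Refactor): project_id=3 -> matches Beta
  - task 9 (Audit): project_id=3 -> matches Beta
So 2 of 9 rows are dropped.

SQL:
SELECT a.name, b.name AS project
FROM tasks a
INNER JOIN projects b ON a.project_id = b.id

Result:
name     | project
---------+--------
Design   | Epsilon
Setup    | Gamma  
Document | Gamma  
Research | Beta   
Review   | Gamma  
Refactor | Beta   
Audit    | Beta   


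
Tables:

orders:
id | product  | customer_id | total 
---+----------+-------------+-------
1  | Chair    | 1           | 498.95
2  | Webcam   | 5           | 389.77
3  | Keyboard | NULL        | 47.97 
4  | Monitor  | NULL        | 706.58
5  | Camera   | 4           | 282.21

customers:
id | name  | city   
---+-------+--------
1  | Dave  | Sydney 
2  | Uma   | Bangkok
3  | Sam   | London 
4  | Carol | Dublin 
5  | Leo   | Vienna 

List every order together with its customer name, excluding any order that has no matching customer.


INNER JOIN keeps only orders rows whose customer_id matches an id in customers. Walk through each order:
  - order 1 (Chair): customer_id=1 -> matches Dave
  - order 2 (Webcam): customer_id=5 -> matches Leo
  - order 3 (Keyboard): customer_id=NULL, no match -> dropped
  - order 4 (Monitor): customer_id=NULL, no match -> dropped
  - order 5 (Camera): customer_id=4 -> matches Carol
So 2 of 5 rows are dropped.

SQL:
SELECT a.product, b.name AS customer
FROM orders a
INNER JOIN customers b ON a.customer_id = b.id

Result:
product | customer
--------+---------
Chair   | Dave    
Webcam  | Leo     
Camera  | Carol   


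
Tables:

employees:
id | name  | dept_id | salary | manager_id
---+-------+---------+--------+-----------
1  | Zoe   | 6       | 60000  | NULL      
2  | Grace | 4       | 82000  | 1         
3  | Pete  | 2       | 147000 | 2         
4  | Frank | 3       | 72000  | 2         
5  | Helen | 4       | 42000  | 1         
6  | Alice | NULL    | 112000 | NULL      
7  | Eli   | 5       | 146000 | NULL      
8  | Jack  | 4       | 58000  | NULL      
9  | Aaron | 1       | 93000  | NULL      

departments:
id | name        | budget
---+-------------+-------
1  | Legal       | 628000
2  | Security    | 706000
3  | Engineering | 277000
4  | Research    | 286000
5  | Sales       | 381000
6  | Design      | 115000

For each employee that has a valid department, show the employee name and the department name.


INNER JOIN keeps only employees rows whose dept_id matches an id in departments. Walk through each employee:
  - employee 1 (Zoe): dept_id=6 -> matches Design
  - employee 2 (Grace): dept_id=4 -> matches Research
  - employee 3 (Pete): dept_id=2 -> matches Security
  - employee 4 (Frank): dept_id=3 -> matches Engineering
  - employee 5 (Helen): dept_id=4 -> matches Research
  - employee 6 (Alice): dept_id=NULL, no match -> dropped
  - employee 7 (Eli): dept_id=5 -> matches Sales
  - employee 8 (Jack): dept_id=4 -> matches Research
  - employee 9 (Aaron): dept_id=1 -> matches Legal
So 1 of 9 rows is dropped.

SQL:
SELECT a.name, b.name AS department
FROM employees a
INNER JOIN departments b ON a.dept_id = b.id

Result:
name  | department 
------+------------
Zoe   | Design     
Grace | Research   
Pete  | Security   
Frank | Engineering
Helen | Research   
Eli   | Sales      
Jack  | Research   
Aaron | Legal      


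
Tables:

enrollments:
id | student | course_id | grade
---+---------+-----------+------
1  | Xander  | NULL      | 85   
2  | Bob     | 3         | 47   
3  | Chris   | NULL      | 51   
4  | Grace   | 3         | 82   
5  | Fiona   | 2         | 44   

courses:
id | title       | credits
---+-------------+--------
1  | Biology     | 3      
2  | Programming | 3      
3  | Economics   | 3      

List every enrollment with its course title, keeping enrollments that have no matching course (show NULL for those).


LEFT JOIN keeps every row from enrollments (the left table); where course_id has no match in courses, the course columns become NULL. Walk through each enrollment:
  - enrollment 1 (Xander): course_id=NULL, no match -> kept with NULL
  - enrollment 2 (Bob): course_id=3 -> matches Economics
  - enrollment 3 (Chris): course_id=NULL, no match -> kept with NULL
  - enrollment 4 (Grace): course_id=3 -> matches Economics
  - enrollment 5 (Fiona): course_id=2 -> matches Programming
All 5 rows appear; 2 have NULL course.

SQL:
SELECT a.student, b.title AS course
FROM enrollments a
LEFT JOIN courses b ON a.course_id = b.id

Result:
student | course     
--------+------------
Xander  | NULL       
Bob     | Economics  
Chris   | NULL       
Grace   | Economics  
Fiona   | Programming


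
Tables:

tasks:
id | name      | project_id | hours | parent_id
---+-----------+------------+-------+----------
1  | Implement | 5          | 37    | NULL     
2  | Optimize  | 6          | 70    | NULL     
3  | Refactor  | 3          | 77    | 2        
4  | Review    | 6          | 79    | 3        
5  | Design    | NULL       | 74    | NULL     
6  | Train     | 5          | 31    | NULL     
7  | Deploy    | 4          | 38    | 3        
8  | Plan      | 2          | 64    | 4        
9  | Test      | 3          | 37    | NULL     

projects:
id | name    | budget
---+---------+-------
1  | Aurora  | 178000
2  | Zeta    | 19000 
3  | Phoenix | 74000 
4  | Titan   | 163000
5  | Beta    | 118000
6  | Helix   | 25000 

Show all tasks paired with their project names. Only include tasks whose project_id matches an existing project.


INNER JOIN keeps only tasks rows whose project_id matches an id in projects. Walk through each task:
  - task 1 (Implement): project_id=5 -> matches Beta
  - task 2 (Optimize): project_id=6 -> matches Helix
  - task 3 (Refactor): project_id=3 -> matches Phoenix
  - task 4 (Review): project_id=6 -> matches Helix
  - task 5 (Design): project_id=NULL, no match -> dropped
  - task 6 (Train): project_id=5 -> matches Beta
  - task 7 (Deploy): project_id=4 -> matches Titan
  - task 8 (Plan): project_id=2 -> matches Zeta
  - task 9 (Test): project_id=3 -> matches Phoenix
So 1 of 9 rows is dropped.

SQL:
SELECT a.name, b.name AS project
FROM tasks a
INNER JOIN projects b ON a.project_id = b.id

Result:
name      | project
----------+--------
Implement | Beta   
Optimize  | Helix  
Refactor  | Phoenix
Review    | Helix  
Train     | Beta   
Deploy    | Titan  
Plan      | Zeta   
Test      | Phoenix


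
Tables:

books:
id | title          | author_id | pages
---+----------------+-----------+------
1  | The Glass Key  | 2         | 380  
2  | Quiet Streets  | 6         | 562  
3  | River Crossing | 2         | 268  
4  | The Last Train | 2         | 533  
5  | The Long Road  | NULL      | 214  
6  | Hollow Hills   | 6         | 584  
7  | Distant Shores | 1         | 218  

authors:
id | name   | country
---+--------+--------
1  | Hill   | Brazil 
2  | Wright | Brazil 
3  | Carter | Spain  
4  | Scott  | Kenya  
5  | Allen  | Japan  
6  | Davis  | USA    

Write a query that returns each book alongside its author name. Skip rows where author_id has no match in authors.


INNER JOIN keeps only books rows whose author_id matches an id in authors. Walk through each book:
  - book 1 (The Glass Key): author_id=2 -> matches Wright
  - book 2 (Quiet Streets): author_id=6 -> matches Davis
  - book 3 (River Crossing): author_id=2 -> matches Wright
  - book 4 (The Last Train): author_id=2 -> matches Wright
  - book 5 (The Long Road): author_id=NULL, no match -> dropped
  - book 6 (Hollow Hills): author_id=6 -> matches Davis
  - book 7 (Distant Shores): author_id=1 -> matches Hill
So 1 of 7 rows is dropped.

SQL:
SELECT a.title, b.name AS author
FROM books a
INNER JOIN authors b ON a.author_id = b.id

Result:
title          | author
---------------+-------
The Glass Key  | Wright
Quiet Streets  | Davis 
River Crossing | Wright
The Last Train | Wright
Hollow Hills   | Davis 
Distant Shores | Hill  


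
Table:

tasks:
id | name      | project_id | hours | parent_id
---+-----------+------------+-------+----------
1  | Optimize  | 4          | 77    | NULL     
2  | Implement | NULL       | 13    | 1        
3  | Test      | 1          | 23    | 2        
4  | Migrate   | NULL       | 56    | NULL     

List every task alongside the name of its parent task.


This is a self-join: tasks is joined to a second copy of itself, matching each row's parent_id to another row's id. Use LEFT JOIN so rows with parent_id=NULL are kept.
  - task 1 (Optimize): parent_id=NULL -> NULL
  - task 2 (Implement): parent_id=1 -> Optimize
  - task 3 (Test): parent_id=2 -> Implement
  - task 4 (Migrate): parent_id=NULL -> NULL

SQL:
SELECT a.name AS item, b.name AS parent
FROM tasks a
LEFT JOIN tasks b ON a.parent_id = b.id

Result:
item      | parent   
----------+----------
Optimize  | NULL     
Implement | Optimize 
Test      | Implement
Migrate   | NULL     
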